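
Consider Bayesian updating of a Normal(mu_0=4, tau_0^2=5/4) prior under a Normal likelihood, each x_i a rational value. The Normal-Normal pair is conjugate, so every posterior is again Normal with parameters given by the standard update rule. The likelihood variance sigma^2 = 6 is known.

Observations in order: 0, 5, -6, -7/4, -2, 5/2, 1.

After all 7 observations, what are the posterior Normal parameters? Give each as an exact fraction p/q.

mu_0=359/236, tau_0^2=30/59

obs 1: x=0 → posterior Normal(96/29, 30/29)
obs 2: x=5 → posterior Normal(121/34, 15/17)
obs 3: x=-6 → posterior Normal(7/3, 10/13)
obs 4: x=-7/4 → posterior Normal(329/176, 15/22)
obs 5: x=-2 → posterior Normal(289/196, 30/49)
obs 6: x=5/2 → posterior Normal(113/72, 5/9)
obs 7: x=1 → posterior Normal(359/236, 30/59)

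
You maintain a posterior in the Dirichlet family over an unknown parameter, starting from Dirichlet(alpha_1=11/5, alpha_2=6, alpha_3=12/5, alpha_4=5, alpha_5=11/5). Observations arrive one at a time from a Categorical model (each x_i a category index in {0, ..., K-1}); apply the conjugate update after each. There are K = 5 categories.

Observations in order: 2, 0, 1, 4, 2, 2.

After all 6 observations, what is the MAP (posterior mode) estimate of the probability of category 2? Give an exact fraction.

11/47

obs 1: x=2 → posterior Dirichlet(11/5, 6, 17/5, 5, 11/5)
obs 2: x=0 → posterior Dirichlet(16/5, 6, 17/5, 5, 11/5)
obs 3: x=1 → posterior Dirichlet(16/5, 7, 17/5, 5, 11/5)
obs 4: x=4 → posterior Dirichlet(16/5, 7, 17/5, 5, 16/5)
obs 5: x=2 → posterior Dirichlet(16/5, 7, 22/5, 5, 16/5)
obs 6: x=2 → posterior Dirichlet(16/5, 7, 27/5, 5, 16/5)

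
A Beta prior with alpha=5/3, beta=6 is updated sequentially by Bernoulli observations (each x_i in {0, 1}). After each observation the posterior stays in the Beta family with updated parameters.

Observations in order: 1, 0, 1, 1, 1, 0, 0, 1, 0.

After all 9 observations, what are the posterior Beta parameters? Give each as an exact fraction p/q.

alpha=20/3, beta=10

obs 1: x=1 → posterior Beta(8/3, 6)
obs 2: x=0 → posterior Beta(8/3, 7)
obs 3: x=1 → posterior Beta(11/3, 7)
obs 4: x=1 → posterior Beta(14/3, 7)
obs 5: x=1 → posterior Beta(17/3, 7)
obs 6: x=0 → posterior Beta(17/3, 8)
obs 7: x=0 → posterior Beta(17/3, 9)
obs 8: x=1 → posterior Beta(20/3, 9)
obs 9: x=0 → posterior Beta(20/3, 10)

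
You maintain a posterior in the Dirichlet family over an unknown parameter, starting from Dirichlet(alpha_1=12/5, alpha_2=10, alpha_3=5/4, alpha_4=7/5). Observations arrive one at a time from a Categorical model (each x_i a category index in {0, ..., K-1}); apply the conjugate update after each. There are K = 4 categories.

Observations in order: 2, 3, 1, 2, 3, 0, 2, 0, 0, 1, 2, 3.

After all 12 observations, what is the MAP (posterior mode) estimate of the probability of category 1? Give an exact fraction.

220/461

obs 1: x=2 → posterior Dirichlet(12/5, 10, 9/4, 7/5)
obs 2: x=3 → posterior Dirichlet(12/5, 10, 9/4, 12/5)
obs 3: x=1 → posterior Dirichlet(12/5, 11, 9/4, 12/5)
obs 4: x=2 → posterior Dirichlet(12/5, 11, 13/4, 12/5)
obs 5: x=3 → posterior Dirichlet(12/5, 11, 13/4, 17/5)
obs 6: x=0 → posterior Dirichlet(17/5, 11, 13/4, 17/5)
obs 7: x=2 → posterior Dirichlet(17/5, 11, 17/4, 17/5)
obs 8: x=0 → posterior Dirichlet(22/5, 11, 17/4, 17/5)
obs 9: x=0 → posterior Dirichlet(27/5, 11, 17/4, 17/5)
obs 10: x=1 → posterior Dirichlet(27/5, 12, 17/4, 17/5)
obs 11: x=2 → posterior Dirichlet(27/5, 12, 21/4, 17/5)
obs 12: x=3 → posterior Dirichlet(27/5, 12, 21/4, 22/5)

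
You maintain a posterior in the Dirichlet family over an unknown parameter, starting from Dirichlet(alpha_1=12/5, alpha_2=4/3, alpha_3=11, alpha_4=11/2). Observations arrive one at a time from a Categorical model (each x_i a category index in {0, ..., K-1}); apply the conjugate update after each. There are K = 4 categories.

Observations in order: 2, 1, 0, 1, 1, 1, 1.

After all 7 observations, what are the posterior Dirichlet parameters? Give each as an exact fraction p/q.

obs 1: x=2 → posterior Dirichlet(12/5, 4/3, 12, 11/2)
obs 2: x=1 → posterior Dirichlet(12/5, 7/3, 12, 11/2)
obs 3: x=0 → posterior Dirichlet(17/5, 7/3, 12, 11/2)
obs 4: x=1 → posterior Dirichlet(17/5, 10/3, 12, 11/2)
obs 5: x=1 → posterior Dirichlet(17/5, 13/3, 12, 11/2)
obs 6: x=1 → posterior Dirichlet(17/5, 16/3, 12, 11/2)
obs 7: x=1 → posterior Dirichlet(17/5, 19/3, 12, 11/2)

alpha_1=17/5, alpha_2=19/3, alpha_3=12, alpha_4=11/2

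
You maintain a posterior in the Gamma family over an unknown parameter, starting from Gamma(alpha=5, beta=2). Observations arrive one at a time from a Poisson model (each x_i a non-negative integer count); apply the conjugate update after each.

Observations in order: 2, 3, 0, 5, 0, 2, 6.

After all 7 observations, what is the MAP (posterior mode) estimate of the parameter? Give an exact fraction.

22/9

obs 1: x=2 → posterior Gamma(7, 3)
obs 2: x=3 → posterior Gamma(10, 4)
obs 3: x=0 → posterior Gamma(10, 5)
obs 4: x=5 → posterior Gamma(15, 6)
obs 5: x=0 → posterior Gamma(15, 7)
obs 6: x=2 → posterior Gamma(17, 8)
obs 7: x=6 → posterior Gamma(23, 9)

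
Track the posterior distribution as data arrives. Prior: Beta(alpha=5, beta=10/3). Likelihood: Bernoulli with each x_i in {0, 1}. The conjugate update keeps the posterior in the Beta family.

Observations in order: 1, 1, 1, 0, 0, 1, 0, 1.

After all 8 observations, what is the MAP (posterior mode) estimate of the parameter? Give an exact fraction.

obs 1: x=1 → posterior Beta(6, 10/3)
obs 2: x=1 → posterior Beta(7, 10/3)
obs 3: x=1 → posterior Beta(8, 10/3)
obs 4: x=0 → posterior Beta(8, 13/3)
obs 5: x=0 → posterior Beta(8, 16/3)
obs 6: x=1 → posterior Beta(9, 16/3)
obs 7: x=0 → posterior Beta(9, 19/3)
obs 8: x=1 → posterior Beta(10, 19/3)

27/43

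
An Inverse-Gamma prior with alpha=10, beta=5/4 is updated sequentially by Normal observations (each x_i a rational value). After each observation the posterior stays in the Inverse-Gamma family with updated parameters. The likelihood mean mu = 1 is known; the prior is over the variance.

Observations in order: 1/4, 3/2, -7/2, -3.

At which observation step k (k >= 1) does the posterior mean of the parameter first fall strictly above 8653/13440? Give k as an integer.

k = 3

obs 1: x=1/4 → posterior Inverse-Gamma(21/2, 49/32)
obs 2: x=3/2 → posterior Inverse-Gamma(11, 53/32)
obs 3: x=-7/2 → posterior Inverse-Gamma(23/2, 377/32)
obs 4: x=-3 → posterior Inverse-Gamma(12, 633/32)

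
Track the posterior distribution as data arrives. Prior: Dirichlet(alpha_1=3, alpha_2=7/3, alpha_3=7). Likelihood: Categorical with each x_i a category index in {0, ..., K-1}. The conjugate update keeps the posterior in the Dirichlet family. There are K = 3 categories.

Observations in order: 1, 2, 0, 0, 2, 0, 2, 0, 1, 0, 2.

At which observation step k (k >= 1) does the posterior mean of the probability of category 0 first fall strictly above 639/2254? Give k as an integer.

k = 4

obs 1: x=1 → posterior Dirichlet(3, 10/3, 7)
obs 2: x=2 → posterior Dirichlet(3, 10/3, 8)
obs 3: x=0 → posterior Dirichlet(4, 10/3, 8)
obs 4: x=0 → posterior Dirichlet(5, 10/3, 8)
obs 5: x=2 → posterior Dirichlet(5, 10/3, 9)
obs 6: x=0 → posterior Dirichlet(6, 10/3, 9)
obs 7: x=2 → posterior Dirichlet(6, 10/3, 10)
obs 8: x=0 → posterior Dirichlet(7, 10/3, 10)
obs 9: x=1 → posterior Dirichlet(7, 13/3, 10)
obs 10: x=0 → posterior Dirichlet(8, 13/3, 10)
obs 11: x=2 → posterior Dirichlet(8, 13/3, 11)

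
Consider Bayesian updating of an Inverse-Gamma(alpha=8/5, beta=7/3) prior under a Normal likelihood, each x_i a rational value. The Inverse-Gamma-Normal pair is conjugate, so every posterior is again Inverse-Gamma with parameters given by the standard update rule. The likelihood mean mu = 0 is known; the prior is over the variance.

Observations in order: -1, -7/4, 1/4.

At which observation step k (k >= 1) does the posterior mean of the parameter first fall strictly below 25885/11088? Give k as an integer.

obs 1: x=-1 → posterior Inverse-Gamma(21/10, 17/6)
obs 2: x=-7/4 → posterior Inverse-Gamma(13/5, 419/96)
obs 3: x=1/4 → posterior Inverse-Gamma(31/10, 211/48)

k = 3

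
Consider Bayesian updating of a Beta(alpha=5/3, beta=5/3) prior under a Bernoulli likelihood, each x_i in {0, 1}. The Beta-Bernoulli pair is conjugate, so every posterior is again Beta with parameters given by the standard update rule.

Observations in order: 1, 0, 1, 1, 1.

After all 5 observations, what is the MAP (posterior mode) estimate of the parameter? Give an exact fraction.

14/19

obs 1: x=1 → posterior Beta(8/3, 5/3)
obs 2: x=0 → posterior Beta(8/3, 8/3)
obs 3: x=1 → posterior Beta(11/3, 8/3)
obs 4: x=1 → posterior Beta(14/3, 8/3)
obs 5: x=1 → posterior Beta(17/3, 8/3)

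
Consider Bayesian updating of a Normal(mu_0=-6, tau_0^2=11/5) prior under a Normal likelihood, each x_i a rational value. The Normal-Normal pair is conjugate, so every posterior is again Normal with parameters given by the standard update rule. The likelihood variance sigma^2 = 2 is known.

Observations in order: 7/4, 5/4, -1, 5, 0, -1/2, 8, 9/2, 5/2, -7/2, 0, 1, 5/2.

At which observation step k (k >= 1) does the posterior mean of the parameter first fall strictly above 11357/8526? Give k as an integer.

obs 1: x=7/4 → posterior Normal(-163/84, 22/21)
obs 2: x=5/4 → posterior Normal(-27/32, 11/16)
obs 3: x=-1 → posterior Normal(-38/43, 22/43)
obs 4: x=5 → posterior Normal(17/54, 11/27)
obs 5: x=0 → posterior Normal(17/65, 22/65)
obs 6: x=-1/2 → posterior Normal(23/152, 11/38)
obs 7: x=8 → posterior Normal(199/174, 22/87)
obs 8: x=9/2 → posterior Normal(149/98, 11/49)
obs 9: x=5/2 → posterior Normal(353/218, 22/109)
obs 10: x=-7/2 → posterior Normal(23/20, 11/60)
obs 11: x=0 → posterior Normal(138/131, 22/131)
obs 12: x=1 → posterior Normal(149/142, 11/71)
obs 13: x=5/2 → posterior Normal(353/306, 22/153)

k = 8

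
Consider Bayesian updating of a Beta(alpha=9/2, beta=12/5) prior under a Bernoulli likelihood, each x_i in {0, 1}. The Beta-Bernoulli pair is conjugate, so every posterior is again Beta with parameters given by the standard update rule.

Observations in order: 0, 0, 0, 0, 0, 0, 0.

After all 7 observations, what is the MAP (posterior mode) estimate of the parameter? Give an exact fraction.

obs 1: x=0 → posterior Beta(9/2, 17/5)
obs 2: x=0 → posterior Beta(9/2, 22/5)
obs 3: x=0 → posterior Beta(9/2, 27/5)
obs 4: x=0 → posterior Beta(9/2, 32/5)
obs 5: x=0 → posterior Beta(9/2, 37/5)
obs 6: x=0 → posterior Beta(9/2, 42/5)
obs 7: x=0 → posterior Beta(9/2, 47/5)

5/17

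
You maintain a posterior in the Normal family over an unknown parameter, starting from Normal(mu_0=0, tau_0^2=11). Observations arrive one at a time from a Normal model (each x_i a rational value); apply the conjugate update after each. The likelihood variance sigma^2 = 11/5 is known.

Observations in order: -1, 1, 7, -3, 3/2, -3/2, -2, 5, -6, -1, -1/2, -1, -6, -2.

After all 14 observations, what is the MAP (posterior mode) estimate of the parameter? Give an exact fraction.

-95/142

obs 1: x=-1 → posterior Normal(-5/6, 11/6)
obs 2: x=1 → posterior Normal(0, 1)
obs 3: x=7 → posterior Normal(35/16, 11/16)
obs 4: x=-3 → posterior Normal(20/21, 11/21)
obs 5: x=3/2 → posterior Normal(55/52, 11/26)
obs 6: x=-3/2 → posterior Normal(20/31, 11/31)
obs 7: x=-2 → posterior Normal(5/18, 11/36)
obs 8: x=5 → posterior Normal(35/41, 11/41)
obs 9: x=-6 → posterior Normal(5/46, 11/46)
obs 10: x=-1 → posterior Normal(0, 11/51)
obs 11: x=-1/2 → posterior Normal(-5/112, 11/56)
obs 12: x=-1 → posterior Normal(-15/122, 11/61)
obs 13: x=-6 → posterior Normal(-25/44, 1/6)
obs 14: x=-2 → posterior Normal(-95/142, 11/71)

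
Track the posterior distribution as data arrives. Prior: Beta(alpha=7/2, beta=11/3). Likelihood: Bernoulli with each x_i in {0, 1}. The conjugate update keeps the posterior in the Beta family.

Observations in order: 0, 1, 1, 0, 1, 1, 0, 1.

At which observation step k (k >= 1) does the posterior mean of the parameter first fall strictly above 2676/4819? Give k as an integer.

obs 1: x=0 → posterior Beta(7/2, 14/3)
obs 2: x=1 → posterior Beta(9/2, 14/3)
obs 3: x=1 → posterior Beta(11/2, 14/3)
obs 4: x=0 → posterior Beta(11/2, 17/3)
obs 5: x=1 → posterior Beta(13/2, 17/3)
obs 6: x=1 → posterior Beta(15/2, 17/3)
obs 7: x=0 → posterior Beta(15/2, 20/3)
obs 8: x=1 → posterior Beta(17/2, 20/3)

k = 6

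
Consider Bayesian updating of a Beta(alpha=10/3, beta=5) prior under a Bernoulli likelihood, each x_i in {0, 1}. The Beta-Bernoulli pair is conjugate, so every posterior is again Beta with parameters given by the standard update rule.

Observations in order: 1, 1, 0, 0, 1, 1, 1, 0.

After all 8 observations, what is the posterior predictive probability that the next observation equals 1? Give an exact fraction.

obs 1: x=1 → posterior Beta(13/3, 5)
obs 2: x=1 → posterior Beta(16/3, 5)
obs 3: x=0 → posterior Beta(16/3, 6)
obs 4: x=0 → posterior Beta(16/3, 7)
obs 5: x=1 → posterior Beta(19/3, 7)
obs 6: x=1 → posterior Beta(22/3, 7)
obs 7: x=1 → posterior Beta(25/3, 7)
obs 8: x=0 → posterior Beta(25/3, 8)

25/49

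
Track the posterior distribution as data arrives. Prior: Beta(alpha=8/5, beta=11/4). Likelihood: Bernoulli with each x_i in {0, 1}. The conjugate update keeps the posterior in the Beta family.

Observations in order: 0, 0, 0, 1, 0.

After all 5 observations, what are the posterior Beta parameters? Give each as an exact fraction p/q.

alpha=13/5, beta=27/4

obs 1: x=0 → posterior Beta(8/5, 15/4)
obs 2: x=0 → posterior Beta(8/5, 19/4)
obs 3: x=0 → posterior Beta(8/5, 23/4)
obs 4: x=1 → posterior Beta(13/5, 23/4)
obs 5: x=0 → posterior Beta(13/5, 27/4)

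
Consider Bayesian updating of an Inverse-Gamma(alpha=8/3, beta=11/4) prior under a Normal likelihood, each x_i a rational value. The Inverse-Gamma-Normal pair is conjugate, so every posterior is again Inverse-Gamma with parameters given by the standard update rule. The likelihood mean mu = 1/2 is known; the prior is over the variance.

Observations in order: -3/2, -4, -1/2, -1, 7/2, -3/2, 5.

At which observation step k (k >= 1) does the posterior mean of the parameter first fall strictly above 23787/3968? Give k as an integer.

obs 1: x=-3/2 → posterior Inverse-Gamma(19/6, 19/4)
obs 2: x=-4 → posterior Inverse-Gamma(11/3, 119/8)
obs 3: x=-1/2 → posterior Inverse-Gamma(25/6, 123/8)
obs 4: x=-1 → posterior Inverse-Gamma(14/3, 33/2)
obs 5: x=7/2 → posterior Inverse-Gamma(31/6, 21)
obs 6: x=-3/2 → posterior Inverse-Gamma(17/3, 23)
obs 7: x=5 → posterior Inverse-Gamma(37/6, 265/8)

k = 7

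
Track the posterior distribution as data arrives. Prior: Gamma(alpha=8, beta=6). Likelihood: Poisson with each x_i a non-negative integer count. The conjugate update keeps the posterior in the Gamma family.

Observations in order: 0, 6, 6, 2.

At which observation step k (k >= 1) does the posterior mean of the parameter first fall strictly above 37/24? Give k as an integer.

obs 1: x=0 → posterior Gamma(8, 7)
obs 2: x=6 → posterior Gamma(14, 8)
obs 3: x=6 → posterior Gamma(20, 9)
obs 4: x=2 → posterior Gamma(22, 10)

k = 2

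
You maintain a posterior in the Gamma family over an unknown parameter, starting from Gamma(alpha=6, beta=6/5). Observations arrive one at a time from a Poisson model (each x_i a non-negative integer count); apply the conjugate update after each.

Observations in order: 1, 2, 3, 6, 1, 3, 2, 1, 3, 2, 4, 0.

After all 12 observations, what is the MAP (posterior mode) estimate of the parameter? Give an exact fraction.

5/2

obs 1: x=1 → posterior Gamma(7, 11/5)
obs 2: x=2 → posterior Gamma(9, 16/5)
obs 3: x=3 → posterior Gamma(12, 21/5)
obs 4: x=6 → posterior Gamma(18, 26/5)
obs 5: x=1 → posterior Gamma(19, 31/5)
obs 6: x=3 → posterior Gamma(22, 36/5)
obs 7: x=2 → posterior Gamma(24, 41/5)
obs 8: x=1 → posterior Gamma(25, 46/5)
obs 9: x=3 → posterior Gamma(28, 51/5)
obs 10: x=2 → posterior Gamma(30, 56/5)
obs 11: x=4 → posterior Gamma(34, 61/5)
obs 12: x=0 → posterior Gamma(34, 66/5)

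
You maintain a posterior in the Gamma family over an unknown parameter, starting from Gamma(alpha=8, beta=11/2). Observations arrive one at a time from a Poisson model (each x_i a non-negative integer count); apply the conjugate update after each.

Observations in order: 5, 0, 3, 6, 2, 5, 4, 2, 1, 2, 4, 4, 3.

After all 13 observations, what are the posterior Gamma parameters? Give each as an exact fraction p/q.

obs 1: x=5 → posterior Gamma(13, 13/2)
obs 2: x=0 → posterior Gamma(13, 15/2)
obs 3: x=3 → posterior Gamma(16, 17/2)
obs 4: x=6 → posterior Gamma(22, 19/2)
obs 5: x=2 → posterior Gamma(24, 21/2)
obs 6: x=5 → posterior Gamma(29, 23/2)
obs 7: x=4 → posterior Gamma(33, 25/2)
obs 8: x=2 → posterior Gamma(35, 27/2)
obs 9: x=1 → posterior Gamma(36, 29/2)
obs 10: x=2 → posterior Gamma(38, 31/2)
obs 11: x=4 → posterior Gamma(42, 33/2)
obs 12: x=4 → posterior Gamma(46, 35/2)
obs 13: x=3 → posterior Gamma(49, 37/2)

alpha=49, beta=37/2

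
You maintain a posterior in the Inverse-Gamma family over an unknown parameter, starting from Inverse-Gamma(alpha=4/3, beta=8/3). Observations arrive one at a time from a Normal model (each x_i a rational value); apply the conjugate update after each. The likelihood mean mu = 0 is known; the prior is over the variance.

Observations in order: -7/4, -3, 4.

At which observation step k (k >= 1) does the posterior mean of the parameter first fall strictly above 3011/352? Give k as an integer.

obs 1: x=-7/4 → posterior Inverse-Gamma(11/6, 403/96)
obs 2: x=-3 → posterior Inverse-Gamma(7/3, 835/96)
obs 3: x=4 → posterior Inverse-Gamma(17/6, 1603/96)

k = 3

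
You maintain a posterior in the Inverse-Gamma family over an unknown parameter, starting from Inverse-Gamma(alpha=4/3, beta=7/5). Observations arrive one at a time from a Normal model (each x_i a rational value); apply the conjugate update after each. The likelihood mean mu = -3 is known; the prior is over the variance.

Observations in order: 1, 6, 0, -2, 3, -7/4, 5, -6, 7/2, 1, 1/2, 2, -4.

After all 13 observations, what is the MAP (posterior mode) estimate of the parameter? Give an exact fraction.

76047/4240

obs 1: x=1 → posterior Inverse-Gamma(11/6, 47/5)
obs 2: x=6 → posterior Inverse-Gamma(7/3, 499/10)
obs 3: x=0 → posterior Inverse-Gamma(17/6, 272/5)
obs 4: x=-2 → posterior Inverse-Gamma(10/3, 549/10)
obs 5: x=3 → posterior Inverse-Gamma(23/6, 729/10)
obs 6: x=-7/4 → posterior Inverse-Gamma(13/3, 11789/160)
obs 7: x=5 → posterior Inverse-Gamma(29/6, 16909/160)
obs 8: x=-6 → posterior Inverse-Gamma(16/3, 17629/160)
obs 9: x=7/2 → posterior Inverse-Gamma(35/6, 21009/160)
obs 10: x=1 → posterior Inverse-Gamma(19/3, 22289/160)
obs 11: x=1/2 → posterior Inverse-Gamma(41/6, 23269/160)
obs 12: x=2 → posterior Inverse-Gamma(22/3, 25269/160)
obs 13: x=-4 → posterior Inverse-Gamma(47/6, 25349/160)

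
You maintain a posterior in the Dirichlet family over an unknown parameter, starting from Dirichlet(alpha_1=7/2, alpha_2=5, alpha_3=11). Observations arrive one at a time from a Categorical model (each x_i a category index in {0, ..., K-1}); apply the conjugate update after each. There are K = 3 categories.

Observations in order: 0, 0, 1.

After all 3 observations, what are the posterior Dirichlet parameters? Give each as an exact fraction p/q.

alpha_1=11/2, alpha_2=6, alpha_3=11

obs 1: x=0 → posterior Dirichlet(9/2, 5, 11)
obs 2: x=0 → posterior Dirichlet(11/2, 5, 11)
obs 3: x=1 → posterior Dirichlet(11/2, 6, 11)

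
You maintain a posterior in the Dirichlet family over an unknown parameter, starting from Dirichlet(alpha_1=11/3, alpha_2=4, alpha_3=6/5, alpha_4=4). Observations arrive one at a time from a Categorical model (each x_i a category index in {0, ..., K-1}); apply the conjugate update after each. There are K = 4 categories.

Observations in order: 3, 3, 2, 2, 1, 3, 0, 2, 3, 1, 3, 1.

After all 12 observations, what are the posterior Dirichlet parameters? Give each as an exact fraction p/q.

alpha_1=14/3, alpha_2=7, alpha_3=21/5, alpha_4=9

obs 1: x=3 → posterior Dirichlet(11/3, 4, 6/5, 5)
obs 2: x=3 → posterior Dirichlet(11/3, 4, 6/5, 6)
obs 3: x=2 → posterior Dirichlet(11/3, 4, 11/5, 6)
obs 4: x=2 → posterior Dirichlet(11/3, 4, 16/5, 6)
obs 5: x=1 → posterior Dirichlet(11/3, 5, 16/5, 6)
obs 6: x=3 → posterior Dirichlet(11/3, 5, 16/5, 7)
obs 7: x=0 → posterior Dirichlet(14/3, 5, 16/5, 7)
obs 8: x=2 → posterior Dirichlet(14/3, 5, 21/5, 7)
obs 9: x=3 → posterior Dirichlet(14/3, 5, 21/5, 8)
obs 10: x=1 → posterior Dirichlet(14/3, 6, 21/5, 8)
obs 11: x=3 → posterior Dirichlet(14/3, 6, 21/5, 9)
obs 12: x=1 → posterior Dirichlet(14/3, 7, 21/5, 9)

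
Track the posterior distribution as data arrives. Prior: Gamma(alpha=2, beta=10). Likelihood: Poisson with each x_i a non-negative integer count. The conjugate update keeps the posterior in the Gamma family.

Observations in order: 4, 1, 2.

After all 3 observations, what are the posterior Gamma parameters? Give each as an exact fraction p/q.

obs 1: x=4 → posterior Gamma(6, 11)
obs 2: x=1 → posterior Gamma(7, 12)
obs 3: x=2 → posterior Gamma(9, 13)

alpha=9, beta=13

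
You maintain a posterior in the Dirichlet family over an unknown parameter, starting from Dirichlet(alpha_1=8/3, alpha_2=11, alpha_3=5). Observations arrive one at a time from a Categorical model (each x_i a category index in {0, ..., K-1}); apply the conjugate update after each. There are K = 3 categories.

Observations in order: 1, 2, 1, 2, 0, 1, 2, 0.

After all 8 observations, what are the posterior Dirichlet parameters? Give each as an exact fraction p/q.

alpha_1=14/3, alpha_2=14, alpha_3=8

obs 1: x=1 → posterior Dirichlet(8/3, 12, 5)
obs 2: x=2 → posterior Dirichlet(8/3, 12, 6)
obs 3: x=1 → posterior Dirichlet(8/3, 13, 6)
obs 4: x=2 → posterior Dirichlet(8/3, 13, 7)
obs 5: x=0 → posterior Dirichlet(11/3, 13, 7)
obs 6: x=1 → posterior Dirichlet(11/3, 14, 7)
obs 7: x=2 → posterior Dirichlet(11/3, 14, 8)
obs 8: x=0 → posterior Dirichlet(14/3, 14, 8)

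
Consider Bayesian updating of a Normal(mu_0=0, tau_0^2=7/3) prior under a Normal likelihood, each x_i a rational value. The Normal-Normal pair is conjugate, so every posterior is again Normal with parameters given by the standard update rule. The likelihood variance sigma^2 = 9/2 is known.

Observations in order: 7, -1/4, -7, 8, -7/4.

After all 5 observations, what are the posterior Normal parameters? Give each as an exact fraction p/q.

mu_0=84/97, tau_0^2=63/97

obs 1: x=7 → posterior Normal(98/41, 63/41)
obs 2: x=-1/4 → posterior Normal(189/110, 63/55)
obs 3: x=-7 → posterior Normal(-7/138, 21/23)
obs 4: x=8 → posterior Normal(217/166, 63/83)
obs 5: x=-7/4 → posterior Normal(84/97, 63/97)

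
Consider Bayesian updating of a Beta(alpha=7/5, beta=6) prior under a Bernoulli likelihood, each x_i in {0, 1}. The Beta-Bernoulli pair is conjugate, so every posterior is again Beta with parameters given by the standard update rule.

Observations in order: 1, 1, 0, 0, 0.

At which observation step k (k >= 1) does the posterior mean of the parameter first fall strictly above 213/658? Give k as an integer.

obs 1: x=1 → posterior Beta(12/5, 6)
obs 2: x=1 → posterior Beta(17/5, 6)
obs 3: x=0 → posterior Beta(17/5, 7)
obs 4: x=0 → posterior Beta(17/5, 8)
obs 5: x=0 → posterior Beta(17/5, 9)

k = 2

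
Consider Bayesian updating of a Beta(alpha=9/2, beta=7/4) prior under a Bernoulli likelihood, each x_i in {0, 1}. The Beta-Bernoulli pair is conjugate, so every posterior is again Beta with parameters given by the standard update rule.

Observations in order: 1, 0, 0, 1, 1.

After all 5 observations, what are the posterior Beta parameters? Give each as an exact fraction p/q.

obs 1: x=1 → posterior Beta(11/2, 7/4)
obs 2: x=0 → posterior Beta(11/2, 11/4)
obs 3: x=0 → posterior Beta(11/2, 15/4)
obs 4: x=1 → posterior Beta(13/2, 15/4)
obs 5: x=1 → posterior Beta(15/2, 15/4)

alpha=15/2, beta=15/4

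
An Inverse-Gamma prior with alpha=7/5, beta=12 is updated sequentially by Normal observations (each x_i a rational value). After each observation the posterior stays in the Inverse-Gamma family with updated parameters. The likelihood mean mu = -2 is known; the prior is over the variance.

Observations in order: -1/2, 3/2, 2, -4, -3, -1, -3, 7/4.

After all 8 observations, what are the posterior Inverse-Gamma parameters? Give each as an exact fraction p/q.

obs 1: x=-1/2 → posterior Inverse-Gamma(19/10, 105/8)
obs 2: x=3/2 → posterior Inverse-Gamma(12/5, 77/4)
obs 3: x=2 → posterior Inverse-Gamma(29/10, 109/4)
obs 4: x=-4 → posterior Inverse-Gamma(17/5, 117/4)
obs 5: x=-3 → posterior Inverse-Gamma(39/10, 119/4)
obs 6: x=-1 → posterior Inverse-Gamma(22/5, 121/4)
obs 7: x=-3 → posterior Inverse-Gamma(49/10, 123/4)
obs 8: x=7/4 → posterior Inverse-Gamma(27/5, 1209/32)

alpha=27/5, beta=1209/32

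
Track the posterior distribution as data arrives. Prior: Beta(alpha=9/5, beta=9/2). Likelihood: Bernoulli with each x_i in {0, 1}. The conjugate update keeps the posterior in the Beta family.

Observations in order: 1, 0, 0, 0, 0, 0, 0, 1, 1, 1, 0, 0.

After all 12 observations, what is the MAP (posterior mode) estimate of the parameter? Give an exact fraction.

obs 1: x=1 → posterior Beta(14/5, 9/2)
obs 2: x=0 → posterior Beta(14/5, 11/2)
obs 3: x=0 → posterior Beta(14/5, 13/2)
obs 4: x=0 → posterior Beta(14/5, 15/2)
obs 5: x=0 → posterior Beta(14/5, 17/2)
obs 6: x=0 → posterior Beta(14/5, 19/2)
obs 7: x=0 → posterior Beta(14/5, 21/2)
obs 8: x=1 → posterior Beta(19/5, 21/2)
obs 9: x=1 → posterior Beta(24/5, 21/2)
obs 10: x=1 → posterior Beta(29/5, 21/2)
obs 11: x=0 → posterior Beta(29/5, 23/2)
obs 12: x=0 → posterior Beta(29/5, 25/2)

48/163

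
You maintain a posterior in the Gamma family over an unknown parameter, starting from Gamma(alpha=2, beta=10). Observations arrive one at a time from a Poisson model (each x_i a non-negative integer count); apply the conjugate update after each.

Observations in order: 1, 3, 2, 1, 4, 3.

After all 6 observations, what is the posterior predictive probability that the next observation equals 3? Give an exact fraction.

obs 1: x=1 → posterior Gamma(3, 11)
obs 2: x=3 → posterior Gamma(6, 12)
obs 3: x=2 → posterior Gamma(8, 13)
obs 4: x=1 → posterior Gamma(9, 14)
obs 5: x=4 → posterior Gamma(13, 15)
obs 6: x=3 → posterior Gamma(16, 16)

885443715538058477568/14063084452067724991009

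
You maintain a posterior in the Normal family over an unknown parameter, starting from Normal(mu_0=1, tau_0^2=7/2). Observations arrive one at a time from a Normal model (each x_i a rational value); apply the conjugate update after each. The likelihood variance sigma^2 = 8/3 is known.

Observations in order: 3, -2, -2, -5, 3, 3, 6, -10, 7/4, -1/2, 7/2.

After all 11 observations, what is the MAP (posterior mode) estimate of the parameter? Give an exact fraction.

obs 1: x=3 → posterior Normal(79/37, 56/37)
obs 2: x=-2 → posterior Normal(37/58, 28/29)
obs 3: x=-2 → posterior Normal(-5/79, 56/79)
obs 4: x=-5 → posterior Normal(-11/10, 14/25)
obs 5: x=3 → posterior Normal(-47/121, 56/121)
obs 6: x=3 → posterior Normal(8/71, 28/71)
obs 7: x=6 → posterior Normal(142/163, 56/163)
obs 8: x=-10 → posterior Normal(-17/46, 7/23)
obs 9: x=7/4 → posterior Normal(-25/164, 56/205)
obs 10: x=-1/2 → posterior Normal(-167/904, 28/113)
obs 11: x=7/2 → posterior Normal(127/988, 56/247)

127/988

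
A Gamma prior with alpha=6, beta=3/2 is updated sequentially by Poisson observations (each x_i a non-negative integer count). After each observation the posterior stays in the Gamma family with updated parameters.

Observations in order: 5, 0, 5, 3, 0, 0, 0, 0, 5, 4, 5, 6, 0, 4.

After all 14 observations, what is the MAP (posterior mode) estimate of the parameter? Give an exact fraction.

84/31

obs 1: x=5 → posterior Gamma(11, 5/2)
obs 2: x=0 → posterior Gamma(11, 7/2)
obs 3: x=5 → posterior Gamma(16, 9/2)
obs 4: x=3 → posterior Gamma(19, 11/2)
obs 5: x=0 → posterior Gamma(19, 13/2)
obs 6: x=0 → posterior Gamma(19, 15/2)
obs 7: x=0 → posterior Gamma(19, 17/2)
obs 8: x=0 → posterior Gamma(19, 19/2)
obs 9: x=5 → posterior Gamma(24, 21/2)
obs 10: x=4 → posterior Gamma(28, 23/2)
obs 11: x=5 → posterior Gamma(33, 25/2)
obs 12: x=6 → posterior Gamma(39, 27/2)
obs 13: x=0 → posterior Gamma(39, 29/2)
obs 14: x=4 → posterior Gamma(43, 31/2)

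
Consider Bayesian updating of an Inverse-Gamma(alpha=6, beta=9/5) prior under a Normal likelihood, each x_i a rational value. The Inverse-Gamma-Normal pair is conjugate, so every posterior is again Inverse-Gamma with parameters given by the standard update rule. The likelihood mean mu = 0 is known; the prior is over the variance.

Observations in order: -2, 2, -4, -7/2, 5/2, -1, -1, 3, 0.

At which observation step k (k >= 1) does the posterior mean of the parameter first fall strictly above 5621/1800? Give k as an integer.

obs 1: x=-2 → posterior Inverse-Gamma(13/2, 19/5)
obs 2: x=2 → posterior Inverse-Gamma(7, 29/5)
obs 3: x=-4 → posterior Inverse-Gamma(15/2, 69/5)
obs 4: x=-7/2 → posterior Inverse-Gamma(8, 797/40)
obs 5: x=5/2 → posterior Inverse-Gamma(17/2, 461/20)
obs 6: x=-1 → posterior Inverse-Gamma(9, 471/20)
obs 7: x=-1 → posterior Inverse-Gamma(19/2, 481/20)
obs 8: x=3 → posterior Inverse-Gamma(10, 571/20)
obs 9: x=0 → posterior Inverse-Gamma(21/2, 571/20)

k = 8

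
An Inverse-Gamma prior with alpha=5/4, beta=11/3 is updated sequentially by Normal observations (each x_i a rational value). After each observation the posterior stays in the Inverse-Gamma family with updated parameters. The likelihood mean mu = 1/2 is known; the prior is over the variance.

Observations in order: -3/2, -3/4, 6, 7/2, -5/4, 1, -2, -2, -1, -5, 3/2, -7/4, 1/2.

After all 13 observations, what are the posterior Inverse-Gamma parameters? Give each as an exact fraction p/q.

obs 1: x=-3/2 → posterior Inverse-Gamma(7/4, 17/3)
obs 2: x=-3/4 → posterior Inverse-Gamma(9/4, 619/96)
obs 3: x=6 → posterior Inverse-Gamma(11/4, 2071/96)
obs 4: x=7/2 → posterior Inverse-Gamma(13/4, 2503/96)
obs 5: x=-5/4 → posterior Inverse-Gamma(15/4, 1325/48)
obs 6: x=1 → posterior Inverse-Gamma(17/4, 1331/48)
obs 7: x=-2 → posterior Inverse-Gamma(19/4, 1481/48)
obs 8: x=-2 → posterior Inverse-Gamma(21/4, 1631/48)
obs 9: x=-1 → posterior Inverse-Gamma(23/4, 1685/48)
obs 10: x=-5 → posterior Inverse-Gamma(25/4, 2411/48)
obs 11: x=3/2 → posterior Inverse-Gamma(27/4, 2435/48)
obs 12: x=-7/4 → posterior Inverse-Gamma(29/4, 5113/96)
obs 13: x=1/2 → posterior Inverse-Gamma(31/4, 5113/96)

alpha=31/4, beta=5113/96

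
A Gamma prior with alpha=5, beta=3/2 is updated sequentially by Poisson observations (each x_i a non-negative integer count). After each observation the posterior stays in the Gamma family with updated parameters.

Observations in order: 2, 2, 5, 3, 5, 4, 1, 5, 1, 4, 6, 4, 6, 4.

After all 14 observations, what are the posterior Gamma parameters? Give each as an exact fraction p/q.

alpha=57, beta=31/2

obs 1: x=2 → posterior Gamma(7, 5/2)
obs 2: x=2 → posterior Gamma(9, 7/2)
obs 3: x=5 → posterior Gamma(14, 9/2)
obs 4: x=3 → posterior Gamma(17, 11/2)
obs 5: x=5 → posterior Gamma(22, 13/2)
obs 6: x=4 → posterior Gamma(26, 15/2)
obs 7: x=1 → posterior Gamma(27, 17/2)
obs 8: x=5 → posterior Gamma(32, 19/2)
obs 9: x=1 → posterior Gamma(33, 21/2)
obs 10: x=4 → posterior Gamma(37, 23/2)
obs 11: x=6 → posterior Gamma(43, 25/2)
obs 12: x=4 → posterior Gamma(47, 27/2)
obs 13: x=6 → posterior Gamma(53, 29/2)
obs 14: x=4 → posterior Gamma(57, 31/2)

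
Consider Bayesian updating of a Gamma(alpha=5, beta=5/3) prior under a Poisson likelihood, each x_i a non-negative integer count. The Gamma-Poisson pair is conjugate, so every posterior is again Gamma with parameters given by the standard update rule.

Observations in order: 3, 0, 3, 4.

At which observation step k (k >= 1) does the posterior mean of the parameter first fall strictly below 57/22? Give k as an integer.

obs 1: x=3 → posterior Gamma(8, 8/3)
obs 2: x=0 → posterior Gamma(8, 11/3)
obs 3: x=3 → posterior Gamma(11, 14/3)
obs 4: x=4 → posterior Gamma(15, 17/3)

k = 2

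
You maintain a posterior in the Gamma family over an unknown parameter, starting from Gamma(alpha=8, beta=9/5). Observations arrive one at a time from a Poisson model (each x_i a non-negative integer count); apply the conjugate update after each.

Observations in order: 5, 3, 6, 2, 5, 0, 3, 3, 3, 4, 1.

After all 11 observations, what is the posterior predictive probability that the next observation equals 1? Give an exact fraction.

obs 1: x=5 → posterior Gamma(13, 14/5)
obs 2: x=3 → posterior Gamma(16, 19/5)
obs 3: x=6 → posterior Gamma(22, 24/5)
obs 4: x=2 → posterior Gamma(24, 29/5)
obs 5: x=5 → posterior Gamma(29, 34/5)
obs 6: x=0 → posterior Gamma(29, 39/5)
obs 7: x=3 → posterior Gamma(32, 44/5)
obs 8: x=3 → posterior Gamma(35, 49/5)
obs 9: x=3 → posterior Gamma(38, 54/5)
obs 10: x=4 → posterior Gamma(42, 59/5)
obs 11: x=1 → posterior Gamma(43, 64/5)

99581196744091928064271047107471600753812186812450885073933522246805291490344960/811633552880487781251622599476348495331715755727133841198496099316049572405850321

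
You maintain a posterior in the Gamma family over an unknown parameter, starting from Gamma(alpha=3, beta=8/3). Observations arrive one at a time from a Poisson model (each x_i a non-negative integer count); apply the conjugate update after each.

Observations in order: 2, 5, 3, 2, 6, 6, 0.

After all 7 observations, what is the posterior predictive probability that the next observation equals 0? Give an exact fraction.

3053134545970524535745336759489912159909/43556142965880123323311949751266331066368

obs 1: x=2 → posterior Gamma(5, 11/3)
obs 2: x=5 → posterior Gamma(10, 14/3)
obs 3: x=3 → posterior Gamma(13, 17/3)
obs 4: x=2 → posterior Gamma(15, 20/3)
obs 5: x=6 → posterior Gamma(21, 23/3)
obs 6: x=6 → posterior Gamma(27, 26/3)
obs 7: x=0 → posterior Gamma(27, 29/3)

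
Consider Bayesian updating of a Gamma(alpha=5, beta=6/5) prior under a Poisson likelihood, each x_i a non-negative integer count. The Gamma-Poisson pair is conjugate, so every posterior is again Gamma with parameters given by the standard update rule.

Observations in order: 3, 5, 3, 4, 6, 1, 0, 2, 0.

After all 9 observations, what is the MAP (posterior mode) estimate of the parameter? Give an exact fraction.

obs 1: x=3 → posterior Gamma(8, 11/5)
obs 2: x=5 → posterior Gamma(13, 16/5)
obs 3: x=3 → posterior Gamma(16, 21/5)
obs 4: x=4 → posterior Gamma(20, 26/5)
obs 5: x=6 → posterior Gamma(26, 31/5)
obs 6: x=1 → posterior Gamma(27, 36/5)
obs 7: x=0 → posterior Gamma(27, 41/5)
obs 8: x=2 → posterior Gamma(29, 46/5)
obs 9: x=0 → posterior Gamma(29, 51/5)

140/51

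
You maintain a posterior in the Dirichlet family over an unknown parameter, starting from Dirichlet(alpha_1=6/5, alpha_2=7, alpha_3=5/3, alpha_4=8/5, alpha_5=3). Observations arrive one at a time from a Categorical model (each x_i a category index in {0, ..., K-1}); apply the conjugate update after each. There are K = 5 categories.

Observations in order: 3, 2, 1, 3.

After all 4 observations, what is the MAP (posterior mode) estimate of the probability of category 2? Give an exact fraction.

obs 1: x=3 → posterior Dirichlet(6/5, 7, 5/3, 13/5, 3)
obs 2: x=2 → posterior Dirichlet(6/5, 7, 8/3, 13/5, 3)
obs 3: x=1 → posterior Dirichlet(6/5, 8, 8/3, 13/5, 3)
obs 4: x=3 → posterior Dirichlet(6/5, 8, 8/3, 18/5, 3)

25/202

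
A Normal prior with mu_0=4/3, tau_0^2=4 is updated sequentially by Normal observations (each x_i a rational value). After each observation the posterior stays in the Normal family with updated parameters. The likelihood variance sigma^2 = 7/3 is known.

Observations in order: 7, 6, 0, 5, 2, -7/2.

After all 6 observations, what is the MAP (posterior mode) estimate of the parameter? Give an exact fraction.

obs 1: x=7 → posterior Normal(280/57, 28/19)
obs 2: x=6 → posterior Normal(16/3, 28/31)
obs 3: x=0 → posterior Normal(496/129, 28/43)
obs 4: x=5 → posterior Normal(676/165, 28/55)
obs 5: x=2 → posterior Normal(748/201, 28/67)
obs 6: x=-7/2 → posterior Normal(622/237, 28/79)

622/237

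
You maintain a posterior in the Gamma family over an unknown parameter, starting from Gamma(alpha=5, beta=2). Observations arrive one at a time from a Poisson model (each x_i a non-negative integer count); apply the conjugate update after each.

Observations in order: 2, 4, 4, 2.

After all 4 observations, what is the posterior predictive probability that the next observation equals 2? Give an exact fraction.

obs 1: x=2 → posterior Gamma(7, 3)
obs 2: x=4 → posterior Gamma(11, 4)
obs 3: x=4 → posterior Gamma(15, 5)
obs 4: x=2 → posterior Gamma(17, 6)

2589778895044608/11398895185373143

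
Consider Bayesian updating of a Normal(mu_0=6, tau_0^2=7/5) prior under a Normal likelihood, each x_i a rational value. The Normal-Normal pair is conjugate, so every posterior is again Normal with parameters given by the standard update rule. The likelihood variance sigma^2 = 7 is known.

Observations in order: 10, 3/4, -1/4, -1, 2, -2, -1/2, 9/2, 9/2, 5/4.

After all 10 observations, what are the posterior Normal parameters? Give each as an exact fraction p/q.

obs 1: x=10 → posterior Normal(20/3, 7/6)
obs 2: x=3/4 → posterior Normal(163/28, 1)
obs 3: x=-1/4 → posterior Normal(81/16, 7/8)
obs 4: x=-1 → posterior Normal(79/18, 7/9)
obs 5: x=2 → posterior Normal(83/20, 7/10)
obs 6: x=-2 → posterior Normal(79/22, 7/11)
obs 7: x=-1/2 → posterior Normal(13/4, 7/12)
obs 8: x=9/2 → posterior Normal(87/26, 7/13)
obs 9: x=9/2 → posterior Normal(24/7, 1/2)
obs 10: x=5/4 → posterior Normal(197/60, 7/15)

mu_0=197/60, tau_0^2=7/15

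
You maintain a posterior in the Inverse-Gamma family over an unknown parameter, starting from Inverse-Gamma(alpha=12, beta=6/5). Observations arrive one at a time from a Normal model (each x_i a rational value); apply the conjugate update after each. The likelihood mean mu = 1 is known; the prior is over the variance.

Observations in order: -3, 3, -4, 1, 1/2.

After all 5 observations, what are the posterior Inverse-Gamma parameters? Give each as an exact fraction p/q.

alpha=29/2, beta=953/40

obs 1: x=-3 → posterior Inverse-Gamma(25/2, 46/5)
obs 2: x=3 → posterior Inverse-Gamma(13, 56/5)
obs 3: x=-4 → posterior Inverse-Gamma(27/2, 237/10)
obs 4: x=1 → posterior Inverse-Gamma(14, 237/10)
obs 5: x=1/2 → posterior Inverse-Gamma(29/2, 953/40)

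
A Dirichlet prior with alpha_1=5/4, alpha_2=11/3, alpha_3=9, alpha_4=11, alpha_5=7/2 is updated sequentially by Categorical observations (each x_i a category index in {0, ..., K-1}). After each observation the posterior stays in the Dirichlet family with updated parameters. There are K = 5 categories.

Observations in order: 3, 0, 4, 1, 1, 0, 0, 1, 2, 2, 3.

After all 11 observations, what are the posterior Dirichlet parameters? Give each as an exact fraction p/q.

alpha_1=17/4, alpha_2=20/3, alpha_3=11, alpha_4=13, alpha_5=9/2

obs 1: x=3 → posterior Dirichlet(5/4, 11/3, 9, 12, 7/2)
obs 2: x=0 → posterior Dirichlet(9/4, 11/3, 9, 12, 7/2)
obs 3: x=4 → posterior Dirichlet(9/4, 11/3, 9, 12, 9/2)
obs 4: x=1 → posterior Dirichlet(9/4, 14/3, 9, 12, 9/2)
obs 5: x=1 → posterior Dirichlet(9/4, 17/3, 9, 12, 9/2)
obs 6: x=0 → posterior Dirichlet(13/4, 17/3, 9, 12, 9/2)
obs 7: x=0 → posterior Dirichlet(17/4, 17/3, 9, 12, 9/2)
obs 8: x=1 → posterior Dirichlet(17/4, 20/3, 9, 12, 9/2)
obs 9: x=2 → posterior Dirichlet(17/4, 20/3, 10, 12, 9/2)
obs 10: x=2 → posterior Dirichlet(17/4, 20/3, 11, 12, 9/2)
obs 11: x=3 → posterior Dirichlet(17/4, 20/3, 11, 13, 9/2)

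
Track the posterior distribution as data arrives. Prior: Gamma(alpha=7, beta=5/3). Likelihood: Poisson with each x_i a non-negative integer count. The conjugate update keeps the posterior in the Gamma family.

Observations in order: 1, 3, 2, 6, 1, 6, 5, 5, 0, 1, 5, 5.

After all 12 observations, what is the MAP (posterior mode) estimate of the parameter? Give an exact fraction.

138/41

obs 1: x=1 → posterior Gamma(8, 8/3)
obs 2: x=3 → posterior Gamma(11, 11/3)
obs 3: x=2 → posterior Gamma(13, 14/3)
obs 4: x=6 → posterior Gamma(19, 17/3)
obs 5: x=1 → posterior Gamma(20, 20/3)
obs 6: x=6 → posterior Gamma(26, 23/3)
obs 7: x=5 → posterior Gamma(31, 26/3)
obs 8: x=5 → posterior Gamma(36, 29/3)
obs 9: x=0 → posterior Gamma(36, 32/3)
obs 10: x=1 → posterior Gamma(37, 35/3)
obs 11: x=5 → posterior Gamma(42, 38/3)
obs 12: x=5 → posterior Gamma(47, 41/3)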